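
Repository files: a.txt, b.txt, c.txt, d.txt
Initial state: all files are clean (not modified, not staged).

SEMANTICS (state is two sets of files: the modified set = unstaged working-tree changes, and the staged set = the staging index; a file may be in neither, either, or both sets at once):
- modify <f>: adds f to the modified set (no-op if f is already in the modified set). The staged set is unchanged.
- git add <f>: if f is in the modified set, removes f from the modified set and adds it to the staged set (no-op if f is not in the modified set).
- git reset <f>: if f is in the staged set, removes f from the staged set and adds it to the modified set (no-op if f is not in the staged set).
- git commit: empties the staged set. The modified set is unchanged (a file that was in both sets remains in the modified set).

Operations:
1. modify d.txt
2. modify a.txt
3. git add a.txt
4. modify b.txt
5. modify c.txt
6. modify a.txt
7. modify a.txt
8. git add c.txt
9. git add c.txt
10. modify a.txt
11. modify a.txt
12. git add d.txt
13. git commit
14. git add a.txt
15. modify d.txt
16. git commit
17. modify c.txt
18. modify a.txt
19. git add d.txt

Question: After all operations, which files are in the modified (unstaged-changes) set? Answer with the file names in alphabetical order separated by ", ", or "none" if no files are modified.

After op 1 (modify d.txt): modified={d.txt} staged={none}
After op 2 (modify a.txt): modified={a.txt, d.txt} staged={none}
After op 3 (git add a.txt): modified={d.txt} staged={a.txt}
After op 4 (modify b.txt): modified={b.txt, d.txt} staged={a.txt}
After op 5 (modify c.txt): modified={b.txt, c.txt, d.txt} staged={a.txt}
After op 6 (modify a.txt): modified={a.txt, b.txt, c.txt, d.txt} staged={a.txt}
After op 7 (modify a.txt): modified={a.txt, b.txt, c.txt, d.txt} staged={a.txt}
After op 8 (git add c.txt): modified={a.txt, b.txt, d.txt} staged={a.txt, c.txt}
After op 9 (git add c.txt): modified={a.txt, b.txt, d.txt} staged={a.txt, c.txt}
After op 10 (modify a.txt): modified={a.txt, b.txt, d.txt} staged={a.txt, c.txt}
After op 11 (modify a.txt): modified={a.txt, b.txt, d.txt} staged={a.txt, c.txt}
After op 12 (git add d.txt): modified={a.txt, b.txt} staged={a.txt, c.txt, d.txt}
After op 13 (git commit): modified={a.txt, b.txt} staged={none}
After op 14 (git add a.txt): modified={b.txt} staged={a.txt}
After op 15 (modify d.txt): modified={b.txt, d.txt} staged={a.txt}
After op 16 (git commit): modified={b.txt, d.txt} staged={none}
After op 17 (modify c.txt): modified={b.txt, c.txt, d.txt} staged={none}
After op 18 (modify a.txt): modified={a.txt, b.txt, c.txt, d.txt} staged={none}
After op 19 (git add d.txt): modified={a.txt, b.txt, c.txt} staged={d.txt}

Answer: a.txt, b.txt, c.txt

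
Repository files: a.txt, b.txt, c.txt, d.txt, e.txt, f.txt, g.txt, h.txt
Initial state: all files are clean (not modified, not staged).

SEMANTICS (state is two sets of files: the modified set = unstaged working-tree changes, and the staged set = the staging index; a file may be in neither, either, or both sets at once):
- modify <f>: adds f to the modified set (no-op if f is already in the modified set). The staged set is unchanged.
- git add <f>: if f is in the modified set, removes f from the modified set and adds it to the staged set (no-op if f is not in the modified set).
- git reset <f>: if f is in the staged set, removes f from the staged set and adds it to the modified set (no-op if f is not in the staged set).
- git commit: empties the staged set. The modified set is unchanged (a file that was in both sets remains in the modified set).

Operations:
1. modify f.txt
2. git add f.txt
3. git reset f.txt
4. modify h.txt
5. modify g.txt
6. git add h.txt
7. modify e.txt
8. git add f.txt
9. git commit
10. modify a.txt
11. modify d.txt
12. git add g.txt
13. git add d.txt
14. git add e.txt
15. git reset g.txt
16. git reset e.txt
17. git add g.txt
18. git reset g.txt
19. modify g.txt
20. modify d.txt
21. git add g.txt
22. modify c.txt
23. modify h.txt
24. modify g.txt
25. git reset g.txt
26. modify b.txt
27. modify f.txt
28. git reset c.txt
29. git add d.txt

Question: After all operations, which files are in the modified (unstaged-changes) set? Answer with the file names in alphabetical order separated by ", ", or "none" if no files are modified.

Answer: a.txt, b.txt, c.txt, e.txt, f.txt, g.txt, h.txt

Derivation:
After op 1 (modify f.txt): modified={f.txt} staged={none}
After op 2 (git add f.txt): modified={none} staged={f.txt}
After op 3 (git reset f.txt): modified={f.txt} staged={none}
After op 4 (modify h.txt): modified={f.txt, h.txt} staged={none}
After op 5 (modify g.txt): modified={f.txt, g.txt, h.txt} staged={none}
After op 6 (git add h.txt): modified={f.txt, g.txt} staged={h.txt}
After op 7 (modify e.txt): modified={e.txt, f.txt, g.txt} staged={h.txt}
After op 8 (git add f.txt): modified={e.txt, g.txt} staged={f.txt, h.txt}
After op 9 (git commit): modified={e.txt, g.txt} staged={none}
After op 10 (modify a.txt): modified={a.txt, e.txt, g.txt} staged={none}
After op 11 (modify d.txt): modified={a.txt, d.txt, e.txt, g.txt} staged={none}
After op 12 (git add g.txt): modified={a.txt, d.txt, e.txt} staged={g.txt}
After op 13 (git add d.txt): modified={a.txt, e.txt} staged={d.txt, g.txt}
After op 14 (git add e.txt): modified={a.txt} staged={d.txt, e.txt, g.txt}
After op 15 (git reset g.txt): modified={a.txt, g.txt} staged={d.txt, e.txt}
After op 16 (git reset e.txt): modified={a.txt, e.txt, g.txt} staged={d.txt}
After op 17 (git add g.txt): modified={a.txt, e.txt} staged={d.txt, g.txt}
After op 18 (git reset g.txt): modified={a.txt, e.txt, g.txt} staged={d.txt}
After op 19 (modify g.txt): modified={a.txt, e.txt, g.txt} staged={d.txt}
After op 20 (modify d.txt): modified={a.txt, d.txt, e.txt, g.txt} staged={d.txt}
After op 21 (git add g.txt): modified={a.txt, d.txt, e.txt} staged={d.txt, g.txt}
After op 22 (modify c.txt): modified={a.txt, c.txt, d.txt, e.txt} staged={d.txt, g.txt}
After op 23 (modify h.txt): modified={a.txt, c.txt, d.txt, e.txt, h.txt} staged={d.txt, g.txt}
After op 24 (modify g.txt): modified={a.txt, c.txt, d.txt, e.txt, g.txt, h.txt} staged={d.txt, g.txt}
After op 25 (git reset g.txt): modified={a.txt, c.txt, d.txt, e.txt, g.txt, h.txt} staged={d.txt}
After op 26 (modify b.txt): modified={a.txt, b.txt, c.txt, d.txt, e.txt, g.txt, h.txt} staged={d.txt}
After op 27 (modify f.txt): modified={a.txt, b.txt, c.txt, d.txt, e.txt, f.txt, g.txt, h.txt} staged={d.txt}
After op 28 (git reset c.txt): modified={a.txt, b.txt, c.txt, d.txt, e.txt, f.txt, g.txt, h.txt} staged={d.txt}
After op 29 (git add d.txt): modified={a.txt, b.txt, c.txt, e.txt, f.txt, g.txt, h.txt} staged={d.txt}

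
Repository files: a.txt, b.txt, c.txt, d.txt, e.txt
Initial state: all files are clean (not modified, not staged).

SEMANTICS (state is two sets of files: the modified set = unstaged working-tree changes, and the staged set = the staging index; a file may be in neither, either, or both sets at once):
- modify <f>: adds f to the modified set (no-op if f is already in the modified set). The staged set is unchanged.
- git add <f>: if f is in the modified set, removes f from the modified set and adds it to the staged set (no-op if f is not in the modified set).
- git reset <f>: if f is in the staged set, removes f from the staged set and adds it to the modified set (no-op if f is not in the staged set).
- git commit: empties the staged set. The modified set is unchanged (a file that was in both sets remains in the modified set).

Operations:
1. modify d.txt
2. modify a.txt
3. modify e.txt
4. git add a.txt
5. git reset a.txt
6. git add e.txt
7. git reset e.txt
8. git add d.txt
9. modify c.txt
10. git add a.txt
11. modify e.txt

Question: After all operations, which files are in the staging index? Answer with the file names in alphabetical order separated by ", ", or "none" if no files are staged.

After op 1 (modify d.txt): modified={d.txt} staged={none}
After op 2 (modify a.txt): modified={a.txt, d.txt} staged={none}
After op 3 (modify e.txt): modified={a.txt, d.txt, e.txt} staged={none}
After op 4 (git add a.txt): modified={d.txt, e.txt} staged={a.txt}
After op 5 (git reset a.txt): modified={a.txt, d.txt, e.txt} staged={none}
After op 6 (git add e.txt): modified={a.txt, d.txt} staged={e.txt}
After op 7 (git reset e.txt): modified={a.txt, d.txt, e.txt} staged={none}
After op 8 (git add d.txt): modified={a.txt, e.txt} staged={d.txt}
After op 9 (modify c.txt): modified={a.txt, c.txt, e.txt} staged={d.txt}
After op 10 (git add a.txt): modified={c.txt, e.txt} staged={a.txt, d.txt}
After op 11 (modify e.txt): modified={c.txt, e.txt} staged={a.txt, d.txt}

Answer: a.txt, d.txt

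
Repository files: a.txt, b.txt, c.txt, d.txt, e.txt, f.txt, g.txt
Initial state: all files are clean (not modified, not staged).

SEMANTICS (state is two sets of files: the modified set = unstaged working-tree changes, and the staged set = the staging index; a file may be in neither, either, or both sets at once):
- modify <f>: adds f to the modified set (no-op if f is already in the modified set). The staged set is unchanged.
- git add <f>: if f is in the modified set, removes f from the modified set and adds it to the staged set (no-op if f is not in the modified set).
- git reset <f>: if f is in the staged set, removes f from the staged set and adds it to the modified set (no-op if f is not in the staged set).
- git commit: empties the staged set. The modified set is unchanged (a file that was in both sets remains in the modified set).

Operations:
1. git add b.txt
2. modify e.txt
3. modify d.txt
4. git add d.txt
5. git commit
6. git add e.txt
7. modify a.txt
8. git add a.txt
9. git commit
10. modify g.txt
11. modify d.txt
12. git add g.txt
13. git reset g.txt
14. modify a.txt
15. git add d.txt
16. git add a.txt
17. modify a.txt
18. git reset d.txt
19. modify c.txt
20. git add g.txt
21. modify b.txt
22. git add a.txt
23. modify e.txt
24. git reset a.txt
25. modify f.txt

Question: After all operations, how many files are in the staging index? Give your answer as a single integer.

After op 1 (git add b.txt): modified={none} staged={none}
After op 2 (modify e.txt): modified={e.txt} staged={none}
After op 3 (modify d.txt): modified={d.txt, e.txt} staged={none}
After op 4 (git add d.txt): modified={e.txt} staged={d.txt}
After op 5 (git commit): modified={e.txt} staged={none}
After op 6 (git add e.txt): modified={none} staged={e.txt}
After op 7 (modify a.txt): modified={a.txt} staged={e.txt}
After op 8 (git add a.txt): modified={none} staged={a.txt, e.txt}
After op 9 (git commit): modified={none} staged={none}
After op 10 (modify g.txt): modified={g.txt} staged={none}
After op 11 (modify d.txt): modified={d.txt, g.txt} staged={none}
After op 12 (git add g.txt): modified={d.txt} staged={g.txt}
After op 13 (git reset g.txt): modified={d.txt, g.txt} staged={none}
After op 14 (modify a.txt): modified={a.txt, d.txt, g.txt} staged={none}
After op 15 (git add d.txt): modified={a.txt, g.txt} staged={d.txt}
After op 16 (git add a.txt): modified={g.txt} staged={a.txt, d.txt}
After op 17 (modify a.txt): modified={a.txt, g.txt} staged={a.txt, d.txt}
After op 18 (git reset d.txt): modified={a.txt, d.txt, g.txt} staged={a.txt}
After op 19 (modify c.txt): modified={a.txt, c.txt, d.txt, g.txt} staged={a.txt}
After op 20 (git add g.txt): modified={a.txt, c.txt, d.txt} staged={a.txt, g.txt}
After op 21 (modify b.txt): modified={a.txt, b.txt, c.txt, d.txt} staged={a.txt, g.txt}
After op 22 (git add a.txt): modified={b.txt, c.txt, d.txt} staged={a.txt, g.txt}
After op 23 (modify e.txt): modified={b.txt, c.txt, d.txt, e.txt} staged={a.txt, g.txt}
After op 24 (git reset a.txt): modified={a.txt, b.txt, c.txt, d.txt, e.txt} staged={g.txt}
After op 25 (modify f.txt): modified={a.txt, b.txt, c.txt, d.txt, e.txt, f.txt} staged={g.txt}
Final staged set: {g.txt} -> count=1

Answer: 1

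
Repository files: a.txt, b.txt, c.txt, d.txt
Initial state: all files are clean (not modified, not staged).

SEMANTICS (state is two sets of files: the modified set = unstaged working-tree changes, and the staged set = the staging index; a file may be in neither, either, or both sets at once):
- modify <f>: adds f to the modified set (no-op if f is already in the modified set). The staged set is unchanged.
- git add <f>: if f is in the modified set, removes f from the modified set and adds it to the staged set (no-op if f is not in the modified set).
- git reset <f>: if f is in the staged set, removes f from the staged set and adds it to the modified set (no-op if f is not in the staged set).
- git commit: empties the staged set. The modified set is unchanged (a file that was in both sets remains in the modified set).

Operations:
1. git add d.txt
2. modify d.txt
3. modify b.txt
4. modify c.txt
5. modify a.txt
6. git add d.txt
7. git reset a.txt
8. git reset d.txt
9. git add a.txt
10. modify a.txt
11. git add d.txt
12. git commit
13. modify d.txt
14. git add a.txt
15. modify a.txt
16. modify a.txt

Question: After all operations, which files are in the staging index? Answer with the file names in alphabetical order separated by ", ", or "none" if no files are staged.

After op 1 (git add d.txt): modified={none} staged={none}
After op 2 (modify d.txt): modified={d.txt} staged={none}
After op 3 (modify b.txt): modified={b.txt, d.txt} staged={none}
After op 4 (modify c.txt): modified={b.txt, c.txt, d.txt} staged={none}
After op 5 (modify a.txt): modified={a.txt, b.txt, c.txt, d.txt} staged={none}
After op 6 (git add d.txt): modified={a.txt, b.txt, c.txt} staged={d.txt}
After op 7 (git reset a.txt): modified={a.txt, b.txt, c.txt} staged={d.txt}
After op 8 (git reset d.txt): modified={a.txt, b.txt, c.txt, d.txt} staged={none}
After op 9 (git add a.txt): modified={b.txt, c.txt, d.txt} staged={a.txt}
After op 10 (modify a.txt): modified={a.txt, b.txt, c.txt, d.txt} staged={a.txt}
After op 11 (git add d.txt): modified={a.txt, b.txt, c.txt} staged={a.txt, d.txt}
After op 12 (git commit): modified={a.txt, b.txt, c.txt} staged={none}
After op 13 (modify d.txt): modified={a.txt, b.txt, c.txt, d.txt} staged={none}
After op 14 (git add a.txt): modified={b.txt, c.txt, d.txt} staged={a.txt}
After op 15 (modify a.txt): modified={a.txt, b.txt, c.txt, d.txt} staged={a.txt}
After op 16 (modify a.txt): modified={a.txt, b.txt, c.txt, d.txt} staged={a.txt}

Answer: a.txt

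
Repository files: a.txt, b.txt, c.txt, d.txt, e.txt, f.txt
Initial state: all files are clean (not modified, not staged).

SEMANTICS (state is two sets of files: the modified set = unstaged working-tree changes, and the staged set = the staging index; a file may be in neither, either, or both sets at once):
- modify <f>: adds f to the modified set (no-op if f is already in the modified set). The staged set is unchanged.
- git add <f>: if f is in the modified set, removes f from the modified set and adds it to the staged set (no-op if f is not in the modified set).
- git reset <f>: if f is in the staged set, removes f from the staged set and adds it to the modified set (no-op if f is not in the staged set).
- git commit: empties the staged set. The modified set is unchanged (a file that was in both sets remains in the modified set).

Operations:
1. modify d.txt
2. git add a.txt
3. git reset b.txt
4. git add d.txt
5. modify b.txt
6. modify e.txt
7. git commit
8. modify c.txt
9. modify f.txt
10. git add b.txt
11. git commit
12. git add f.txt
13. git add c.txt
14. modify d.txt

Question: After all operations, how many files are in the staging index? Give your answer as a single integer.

After op 1 (modify d.txt): modified={d.txt} staged={none}
After op 2 (git add a.txt): modified={d.txt} staged={none}
After op 3 (git reset b.txt): modified={d.txt} staged={none}
After op 4 (git add d.txt): modified={none} staged={d.txt}
After op 5 (modify b.txt): modified={b.txt} staged={d.txt}
After op 6 (modify e.txt): modified={b.txt, e.txt} staged={d.txt}
After op 7 (git commit): modified={b.txt, e.txt} staged={none}
After op 8 (modify c.txt): modified={b.txt, c.txt, e.txt} staged={none}
After op 9 (modify f.txt): modified={b.txt, c.txt, e.txt, f.txt} staged={none}
After op 10 (git add b.txt): modified={c.txt, e.txt, f.txt} staged={b.txt}
After op 11 (git commit): modified={c.txt, e.txt, f.txt} staged={none}
After op 12 (git add f.txt): modified={c.txt, e.txt} staged={f.txt}
After op 13 (git add c.txt): modified={e.txt} staged={c.txt, f.txt}
After op 14 (modify d.txt): modified={d.txt, e.txt} staged={c.txt, f.txt}
Final staged set: {c.txt, f.txt} -> count=2

Answer: 2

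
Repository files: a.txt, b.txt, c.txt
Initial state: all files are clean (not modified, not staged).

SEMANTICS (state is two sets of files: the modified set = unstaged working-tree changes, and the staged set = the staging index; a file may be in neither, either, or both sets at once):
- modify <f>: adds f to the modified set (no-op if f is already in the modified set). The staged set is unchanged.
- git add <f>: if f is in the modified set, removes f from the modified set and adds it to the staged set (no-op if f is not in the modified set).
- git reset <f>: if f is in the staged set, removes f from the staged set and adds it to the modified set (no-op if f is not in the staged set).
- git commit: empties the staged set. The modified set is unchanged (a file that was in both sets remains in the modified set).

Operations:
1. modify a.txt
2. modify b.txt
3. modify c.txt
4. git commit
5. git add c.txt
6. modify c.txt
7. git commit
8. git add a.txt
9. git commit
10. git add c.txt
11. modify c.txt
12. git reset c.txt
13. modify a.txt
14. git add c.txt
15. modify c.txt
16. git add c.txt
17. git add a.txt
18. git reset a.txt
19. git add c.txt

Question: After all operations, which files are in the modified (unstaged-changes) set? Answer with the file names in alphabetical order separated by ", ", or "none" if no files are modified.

After op 1 (modify a.txt): modified={a.txt} staged={none}
After op 2 (modify b.txt): modified={a.txt, b.txt} staged={none}
After op 3 (modify c.txt): modified={a.txt, b.txt, c.txt} staged={none}
After op 4 (git commit): modified={a.txt, b.txt, c.txt} staged={none}
After op 5 (git add c.txt): modified={a.txt, b.txt} staged={c.txt}
After op 6 (modify c.txt): modified={a.txt, b.txt, c.txt} staged={c.txt}
After op 7 (git commit): modified={a.txt, b.txt, c.txt} staged={none}
After op 8 (git add a.txt): modified={b.txt, c.txt} staged={a.txt}
After op 9 (git commit): modified={b.txt, c.txt} staged={none}
After op 10 (git add c.txt): modified={b.txt} staged={c.txt}
After op 11 (modify c.txt): modified={b.txt, c.txt} staged={c.txt}
After op 12 (git reset c.txt): modified={b.txt, c.txt} staged={none}
After op 13 (modify a.txt): modified={a.txt, b.txt, c.txt} staged={none}
After op 14 (git add c.txt): modified={a.txt, b.txt} staged={c.txt}
After op 15 (modify c.txt): modified={a.txt, b.txt, c.txt} staged={c.txt}
After op 16 (git add c.txt): modified={a.txt, b.txt} staged={c.txt}
After op 17 (git add a.txt): modified={b.txt} staged={a.txt, c.txt}
After op 18 (git reset a.txt): modified={a.txt, b.txt} staged={c.txt}
After op 19 (git add c.txt): modified={a.txt, b.txt} staged={c.txt}

Answer: a.txt, b.txt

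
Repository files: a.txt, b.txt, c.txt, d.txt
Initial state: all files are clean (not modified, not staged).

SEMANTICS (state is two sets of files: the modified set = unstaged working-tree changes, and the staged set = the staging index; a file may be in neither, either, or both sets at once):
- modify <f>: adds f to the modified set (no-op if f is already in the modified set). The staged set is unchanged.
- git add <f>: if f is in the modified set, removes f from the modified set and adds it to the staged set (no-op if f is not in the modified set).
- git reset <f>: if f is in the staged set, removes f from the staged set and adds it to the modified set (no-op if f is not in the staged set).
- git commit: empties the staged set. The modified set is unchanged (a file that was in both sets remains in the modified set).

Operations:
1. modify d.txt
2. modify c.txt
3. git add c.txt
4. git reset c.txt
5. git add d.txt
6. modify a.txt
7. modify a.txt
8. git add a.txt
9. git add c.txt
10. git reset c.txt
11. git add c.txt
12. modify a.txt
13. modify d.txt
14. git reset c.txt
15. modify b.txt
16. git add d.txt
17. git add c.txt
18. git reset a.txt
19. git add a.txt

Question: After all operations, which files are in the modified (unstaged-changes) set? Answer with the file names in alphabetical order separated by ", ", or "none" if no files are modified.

Answer: b.txt

Derivation:
After op 1 (modify d.txt): modified={d.txt} staged={none}
After op 2 (modify c.txt): modified={c.txt, d.txt} staged={none}
After op 3 (git add c.txt): modified={d.txt} staged={c.txt}
After op 4 (git reset c.txt): modified={c.txt, d.txt} staged={none}
After op 5 (git add d.txt): modified={c.txt} staged={d.txt}
After op 6 (modify a.txt): modified={a.txt, c.txt} staged={d.txt}
After op 7 (modify a.txt): modified={a.txt, c.txt} staged={d.txt}
After op 8 (git add a.txt): modified={c.txt} staged={a.txt, d.txt}
After op 9 (git add c.txt): modified={none} staged={a.txt, c.txt, d.txt}
After op 10 (git reset c.txt): modified={c.txt} staged={a.txt, d.txt}
After op 11 (git add c.txt): modified={none} staged={a.txt, c.txt, d.txt}
After op 12 (modify a.txt): modified={a.txt} staged={a.txt, c.txt, d.txt}
After op 13 (modify d.txt): modified={a.txt, d.txt} staged={a.txt, c.txt, d.txt}
After op 14 (git reset c.txt): modified={a.txt, c.txt, d.txt} staged={a.txt, d.txt}
After op 15 (modify b.txt): modified={a.txt, b.txt, c.txt, d.txt} staged={a.txt, d.txt}
After op 16 (git add d.txt): modified={a.txt, b.txt, c.txt} staged={a.txt, d.txt}
After op 17 (git add c.txt): modified={a.txt, b.txt} staged={a.txt, c.txt, d.txt}
After op 18 (git reset a.txt): modified={a.txt, b.txt} staged={c.txt, d.txt}
After op 19 (git add a.txt): modified={b.txt} staged={a.txt, c.txt, d.txt}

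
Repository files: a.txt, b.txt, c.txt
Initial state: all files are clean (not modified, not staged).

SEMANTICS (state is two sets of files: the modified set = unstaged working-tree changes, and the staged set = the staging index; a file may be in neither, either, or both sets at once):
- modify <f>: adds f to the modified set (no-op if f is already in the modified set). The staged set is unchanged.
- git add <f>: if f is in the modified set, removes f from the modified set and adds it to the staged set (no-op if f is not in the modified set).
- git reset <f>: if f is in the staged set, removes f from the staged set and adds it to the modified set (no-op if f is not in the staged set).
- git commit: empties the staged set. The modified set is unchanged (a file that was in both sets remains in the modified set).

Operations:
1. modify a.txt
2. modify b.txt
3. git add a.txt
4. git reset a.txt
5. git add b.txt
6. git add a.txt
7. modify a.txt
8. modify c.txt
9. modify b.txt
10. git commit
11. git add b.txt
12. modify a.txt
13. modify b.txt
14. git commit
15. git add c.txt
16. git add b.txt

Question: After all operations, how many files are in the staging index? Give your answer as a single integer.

After op 1 (modify a.txt): modified={a.txt} staged={none}
After op 2 (modify b.txt): modified={a.txt, b.txt} staged={none}
After op 3 (git add a.txt): modified={b.txt} staged={a.txt}
After op 4 (git reset a.txt): modified={a.txt, b.txt} staged={none}
After op 5 (git add b.txt): modified={a.txt} staged={b.txt}
After op 6 (git add a.txt): modified={none} staged={a.txt, b.txt}
After op 7 (modify a.txt): modified={a.txt} staged={a.txt, b.txt}
After op 8 (modify c.txt): modified={a.txt, c.txt} staged={a.txt, b.txt}
After op 9 (modify b.txt): modified={a.txt, b.txt, c.txt} staged={a.txt, b.txt}
After op 10 (git commit): modified={a.txt, b.txt, c.txt} staged={none}
After op 11 (git add b.txt): modified={a.txt, c.txt} staged={b.txt}
After op 12 (modify a.txt): modified={a.txt, c.txt} staged={b.txt}
After op 13 (modify b.txt): modified={a.txt, b.txt, c.txt} staged={b.txt}
After op 14 (git commit): modified={a.txt, b.txt, c.txt} staged={none}
After op 15 (git add c.txt): modified={a.txt, b.txt} staged={c.txt}
After op 16 (git add b.txt): modified={a.txt} staged={b.txt, c.txt}
Final staged set: {b.txt, c.txt} -> count=2

Answer: 2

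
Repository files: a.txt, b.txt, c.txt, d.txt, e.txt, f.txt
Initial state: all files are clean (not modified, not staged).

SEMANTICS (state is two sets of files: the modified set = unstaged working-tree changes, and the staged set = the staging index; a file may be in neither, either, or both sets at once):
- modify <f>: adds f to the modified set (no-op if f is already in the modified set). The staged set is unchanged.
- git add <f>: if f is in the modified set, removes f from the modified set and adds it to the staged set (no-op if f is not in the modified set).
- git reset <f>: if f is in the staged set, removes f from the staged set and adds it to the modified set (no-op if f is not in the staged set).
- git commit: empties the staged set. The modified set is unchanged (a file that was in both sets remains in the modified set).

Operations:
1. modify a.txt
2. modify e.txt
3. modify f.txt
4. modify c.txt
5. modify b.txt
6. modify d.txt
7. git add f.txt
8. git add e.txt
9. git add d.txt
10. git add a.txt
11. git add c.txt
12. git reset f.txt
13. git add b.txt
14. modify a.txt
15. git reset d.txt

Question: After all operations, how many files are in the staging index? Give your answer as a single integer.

Answer: 4

Derivation:
After op 1 (modify a.txt): modified={a.txt} staged={none}
After op 2 (modify e.txt): modified={a.txt, e.txt} staged={none}
After op 3 (modify f.txt): modified={a.txt, e.txt, f.txt} staged={none}
After op 4 (modify c.txt): modified={a.txt, c.txt, e.txt, f.txt} staged={none}
After op 5 (modify b.txt): modified={a.txt, b.txt, c.txt, e.txt, f.txt} staged={none}
After op 6 (modify d.txt): modified={a.txt, b.txt, c.txt, d.txt, e.txt, f.txt} staged={none}
After op 7 (git add f.txt): modified={a.txt, b.txt, c.txt, d.txt, e.txt} staged={f.txt}
After op 8 (git add e.txt): modified={a.txt, b.txt, c.txt, d.txt} staged={e.txt, f.txt}
After op 9 (git add d.txt): modified={a.txt, b.txt, c.txt} staged={d.txt, e.txt, f.txt}
After op 10 (git add a.txt): modified={b.txt, c.txt} staged={a.txt, d.txt, e.txt, f.txt}
After op 11 (git add c.txt): modified={b.txt} staged={a.txt, c.txt, d.txt, e.txt, f.txt}
After op 12 (git reset f.txt): modified={b.txt, f.txt} staged={a.txt, c.txt, d.txt, e.txt}
After op 13 (git add b.txt): modified={f.txt} staged={a.txt, b.txt, c.txt, d.txt, e.txt}
After op 14 (modify a.txt): modified={a.txt, f.txt} staged={a.txt, b.txt, c.txt, d.txt, e.txt}
After op 15 (git reset d.txt): modified={a.txt, d.txt, f.txt} staged={a.txt, b.txt, c.txt, e.txt}
Final staged set: {a.txt, b.txt, c.txt, e.txt} -> count=4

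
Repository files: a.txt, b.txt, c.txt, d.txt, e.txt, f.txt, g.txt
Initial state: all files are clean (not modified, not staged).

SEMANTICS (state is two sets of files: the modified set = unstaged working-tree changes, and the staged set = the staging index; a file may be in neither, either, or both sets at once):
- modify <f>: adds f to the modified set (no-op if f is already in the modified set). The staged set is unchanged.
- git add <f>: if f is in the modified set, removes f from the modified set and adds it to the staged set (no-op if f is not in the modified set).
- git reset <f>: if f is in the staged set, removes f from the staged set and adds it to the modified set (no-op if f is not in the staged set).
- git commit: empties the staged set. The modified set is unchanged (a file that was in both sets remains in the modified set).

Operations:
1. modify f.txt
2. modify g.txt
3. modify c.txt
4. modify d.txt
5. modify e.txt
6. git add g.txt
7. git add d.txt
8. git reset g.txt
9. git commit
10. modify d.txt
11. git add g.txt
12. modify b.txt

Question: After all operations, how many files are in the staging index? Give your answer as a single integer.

Answer: 1

Derivation:
After op 1 (modify f.txt): modified={f.txt} staged={none}
After op 2 (modify g.txt): modified={f.txt, g.txt} staged={none}
After op 3 (modify c.txt): modified={c.txt, f.txt, g.txt} staged={none}
After op 4 (modify d.txt): modified={c.txt, d.txt, f.txt, g.txt} staged={none}
After op 5 (modify e.txt): modified={c.txt, d.txt, e.txt, f.txt, g.txt} staged={none}
After op 6 (git add g.txt): modified={c.txt, d.txt, e.txt, f.txt} staged={g.txt}
After op 7 (git add d.txt): modified={c.txt, e.txt, f.txt} staged={d.txt, g.txt}
After op 8 (git reset g.txt): modified={c.txt, e.txt, f.txt, g.txt} staged={d.txt}
After op 9 (git commit): modified={c.txt, e.txt, f.txt, g.txt} staged={none}
After op 10 (modify d.txt): modified={c.txt, d.txt, e.txt, f.txt, g.txt} staged={none}
After op 11 (git add g.txt): modified={c.txt, d.txt, e.txt, f.txt} staged={g.txt}
After op 12 (modify b.txt): modified={b.txt, c.txt, d.txt, e.txt, f.txt} staged={g.txt}
Final staged set: {g.txt} -> count=1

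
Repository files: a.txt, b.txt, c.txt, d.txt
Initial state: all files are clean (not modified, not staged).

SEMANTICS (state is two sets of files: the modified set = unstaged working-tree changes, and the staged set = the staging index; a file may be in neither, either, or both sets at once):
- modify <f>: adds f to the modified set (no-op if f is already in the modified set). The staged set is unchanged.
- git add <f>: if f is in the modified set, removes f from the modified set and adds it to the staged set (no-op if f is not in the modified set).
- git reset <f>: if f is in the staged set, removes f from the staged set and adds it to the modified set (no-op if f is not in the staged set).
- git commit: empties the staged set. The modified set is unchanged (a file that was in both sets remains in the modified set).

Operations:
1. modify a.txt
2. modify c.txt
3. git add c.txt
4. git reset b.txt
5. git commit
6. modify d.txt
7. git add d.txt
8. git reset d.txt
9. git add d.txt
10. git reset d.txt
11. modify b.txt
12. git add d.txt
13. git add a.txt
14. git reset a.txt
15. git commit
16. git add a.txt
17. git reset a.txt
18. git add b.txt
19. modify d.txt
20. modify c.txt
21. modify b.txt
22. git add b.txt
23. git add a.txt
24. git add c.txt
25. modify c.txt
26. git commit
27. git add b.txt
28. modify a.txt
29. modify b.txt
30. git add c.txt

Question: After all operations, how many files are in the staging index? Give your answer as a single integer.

Answer: 1

Derivation:
After op 1 (modify a.txt): modified={a.txt} staged={none}
After op 2 (modify c.txt): modified={a.txt, c.txt} staged={none}
After op 3 (git add c.txt): modified={a.txt} staged={c.txt}
After op 4 (git reset b.txt): modified={a.txt} staged={c.txt}
After op 5 (git commit): modified={a.txt} staged={none}
After op 6 (modify d.txt): modified={a.txt, d.txt} staged={none}
After op 7 (git add d.txt): modified={a.txt} staged={d.txt}
After op 8 (git reset d.txt): modified={a.txt, d.txt} staged={none}
After op 9 (git add d.txt): modified={a.txt} staged={d.txt}
After op 10 (git reset d.txt): modified={a.txt, d.txt} staged={none}
After op 11 (modify b.txt): modified={a.txt, b.txt, d.txt} staged={none}
After op 12 (git add d.txt): modified={a.txt, b.txt} staged={d.txt}
After op 13 (git add a.txt): modified={b.txt} staged={a.txt, d.txt}
After op 14 (git reset a.txt): modified={a.txt, b.txt} staged={d.txt}
After op 15 (git commit): modified={a.txt, b.txt} staged={none}
After op 16 (git add a.txt): modified={b.txt} staged={a.txt}
After op 17 (git reset a.txt): modified={a.txt, b.txt} staged={none}
After op 18 (git add b.txt): modified={a.txt} staged={b.txt}
After op 19 (modify d.txt): modified={a.txt, d.txt} staged={b.txt}
After op 20 (modify c.txt): modified={a.txt, c.txt, d.txt} staged={b.txt}
After op 21 (modify b.txt): modified={a.txt, b.txt, c.txt, d.txt} staged={b.txt}
After op 22 (git add b.txt): modified={a.txt, c.txt, d.txt} staged={b.txt}
After op 23 (git add a.txt): modified={c.txt, d.txt} staged={a.txt, b.txt}
After op 24 (git add c.txt): modified={d.txt} staged={a.txt, b.txt, c.txt}
After op 25 (modify c.txt): modified={c.txt, d.txt} staged={a.txt, b.txt, c.txt}
After op 26 (git commit): modified={c.txt, d.txt} staged={none}
After op 27 (git add b.txt): modified={c.txt, d.txt} staged={none}
After op 28 (modify a.txt): modified={a.txt, c.txt, d.txt} staged={none}
After op 29 (modify b.txt): modified={a.txt, b.txt, c.txt, d.txt} staged={none}
After op 30 (git add c.txt): modified={a.txt, b.txt, d.txt} staged={c.txt}
Final staged set: {c.txt} -> count=1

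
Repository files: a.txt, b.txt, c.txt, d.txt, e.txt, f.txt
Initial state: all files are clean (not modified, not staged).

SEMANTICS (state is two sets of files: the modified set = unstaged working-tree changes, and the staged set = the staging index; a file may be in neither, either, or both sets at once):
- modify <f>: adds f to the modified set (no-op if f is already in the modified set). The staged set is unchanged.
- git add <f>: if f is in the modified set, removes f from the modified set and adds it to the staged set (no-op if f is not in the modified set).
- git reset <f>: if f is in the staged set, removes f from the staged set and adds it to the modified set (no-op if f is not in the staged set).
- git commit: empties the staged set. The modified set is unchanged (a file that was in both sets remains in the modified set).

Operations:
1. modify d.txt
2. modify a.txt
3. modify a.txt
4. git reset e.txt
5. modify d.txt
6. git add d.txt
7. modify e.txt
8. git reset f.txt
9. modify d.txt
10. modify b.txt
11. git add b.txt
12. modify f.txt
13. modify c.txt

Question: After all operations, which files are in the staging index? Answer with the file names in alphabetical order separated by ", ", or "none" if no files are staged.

Answer: b.txt, d.txt

Derivation:
After op 1 (modify d.txt): modified={d.txt} staged={none}
After op 2 (modify a.txt): modified={a.txt, d.txt} staged={none}
After op 3 (modify a.txt): modified={a.txt, d.txt} staged={none}
After op 4 (git reset e.txt): modified={a.txt, d.txt} staged={none}
After op 5 (modify d.txt): modified={a.txt, d.txt} staged={none}
After op 6 (git add d.txt): modified={a.txt} staged={d.txt}
After op 7 (modify e.txt): modified={a.txt, e.txt} staged={d.txt}
After op 8 (git reset f.txt): modified={a.txt, e.txt} staged={d.txt}
After op 9 (modify d.txt): modified={a.txt, d.txt, e.txt} staged={d.txt}
After op 10 (modify b.txt): modified={a.txt, b.txt, d.txt, e.txt} staged={d.txt}
After op 11 (git add b.txt): modified={a.txt, d.txt, e.txt} staged={b.txt, d.txt}
After op 12 (modify f.txt): modified={a.txt, d.txt, e.txt, f.txt} staged={b.txt, d.txt}
After op 13 (modify c.txt): modified={a.txt, c.txt, d.txt, e.txt, f.txt} staged={b.txt, d.txt}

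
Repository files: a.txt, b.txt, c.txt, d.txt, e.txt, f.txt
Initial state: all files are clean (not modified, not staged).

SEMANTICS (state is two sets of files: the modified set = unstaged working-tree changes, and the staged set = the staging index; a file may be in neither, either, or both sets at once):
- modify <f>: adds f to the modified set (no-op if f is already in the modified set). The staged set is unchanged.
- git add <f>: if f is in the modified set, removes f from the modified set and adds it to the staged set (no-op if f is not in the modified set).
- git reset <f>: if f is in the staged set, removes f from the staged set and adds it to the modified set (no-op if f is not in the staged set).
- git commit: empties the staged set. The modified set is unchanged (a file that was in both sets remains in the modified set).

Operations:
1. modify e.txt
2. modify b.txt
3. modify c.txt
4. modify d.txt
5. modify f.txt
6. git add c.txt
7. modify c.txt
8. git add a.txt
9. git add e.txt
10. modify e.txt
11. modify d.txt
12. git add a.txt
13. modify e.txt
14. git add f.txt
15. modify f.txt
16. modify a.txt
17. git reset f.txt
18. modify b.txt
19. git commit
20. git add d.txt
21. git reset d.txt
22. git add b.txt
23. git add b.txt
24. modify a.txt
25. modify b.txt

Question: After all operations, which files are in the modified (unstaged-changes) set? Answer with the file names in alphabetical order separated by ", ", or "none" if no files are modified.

After op 1 (modify e.txt): modified={e.txt} staged={none}
After op 2 (modify b.txt): modified={b.txt, e.txt} staged={none}
After op 3 (modify c.txt): modified={b.txt, c.txt, e.txt} staged={none}
After op 4 (modify d.txt): modified={b.txt, c.txt, d.txt, e.txt} staged={none}
After op 5 (modify f.txt): modified={b.txt, c.txt, d.txt, e.txt, f.txt} staged={none}
After op 6 (git add c.txt): modified={b.txt, d.txt, e.txt, f.txt} staged={c.txt}
After op 7 (modify c.txt): modified={b.txt, c.txt, d.txt, e.txt, f.txt} staged={c.txt}
After op 8 (git add a.txt): modified={b.txt, c.txt, d.txt, e.txt, f.txt} staged={c.txt}
After op 9 (git add e.txt): modified={b.txt, c.txt, d.txt, f.txt} staged={c.txt, e.txt}
After op 10 (modify e.txt): modified={b.txt, c.txt, d.txt, e.txt, f.txt} staged={c.txt, e.txt}
After op 11 (modify d.txt): modified={b.txt, c.txt, d.txt, e.txt, f.txt} staged={c.txt, e.txt}
After op 12 (git add a.txt): modified={b.txt, c.txt, d.txt, e.txt, f.txt} staged={c.txt, e.txt}
After op 13 (modify e.txt): modified={b.txt, c.txt, d.txt, e.txt, f.txt} staged={c.txt, e.txt}
After op 14 (git add f.txt): modified={b.txt, c.txt, d.txt, e.txt} staged={c.txt, e.txt, f.txt}
After op 15 (modify f.txt): modified={b.txt, c.txt, d.txt, e.txt, f.txt} staged={c.txt, e.txt, f.txt}
After op 16 (modify a.txt): modified={a.txt, b.txt, c.txt, d.txt, e.txt, f.txt} staged={c.txt, e.txt, f.txt}
After op 17 (git reset f.txt): modified={a.txt, b.txt, c.txt, d.txt, e.txt, f.txt} staged={c.txt, e.txt}
After op 18 (modify b.txt): modified={a.txt, b.txt, c.txt, d.txt, e.txt, f.txt} staged={c.txt, e.txt}
After op 19 (git commit): modified={a.txt, b.txt, c.txt, d.txt, e.txt, f.txt} staged={none}
After op 20 (git add d.txt): modified={a.txt, b.txt, c.txt, e.txt, f.txt} staged={d.txt}
After op 21 (git reset d.txt): modified={a.txt, b.txt, c.txt, d.txt, e.txt, f.txt} staged={none}
After op 22 (git add b.txt): modified={a.txt, c.txt, d.txt, e.txt, f.txt} staged={b.txt}
After op 23 (git add b.txt): modified={a.txt, c.txt, d.txt, e.txt, f.txt} staged={b.txt}
After op 24 (modify a.txt): modified={a.txt, c.txt, d.txt, e.txt, f.txt} staged={b.txt}
After op 25 (modify b.txt): modified={a.txt, b.txt, c.txt, d.txt, e.txt, f.txt} staged={b.txt}

Answer: a.txt, b.txt, c.txt, d.txt, e.txt, f.txt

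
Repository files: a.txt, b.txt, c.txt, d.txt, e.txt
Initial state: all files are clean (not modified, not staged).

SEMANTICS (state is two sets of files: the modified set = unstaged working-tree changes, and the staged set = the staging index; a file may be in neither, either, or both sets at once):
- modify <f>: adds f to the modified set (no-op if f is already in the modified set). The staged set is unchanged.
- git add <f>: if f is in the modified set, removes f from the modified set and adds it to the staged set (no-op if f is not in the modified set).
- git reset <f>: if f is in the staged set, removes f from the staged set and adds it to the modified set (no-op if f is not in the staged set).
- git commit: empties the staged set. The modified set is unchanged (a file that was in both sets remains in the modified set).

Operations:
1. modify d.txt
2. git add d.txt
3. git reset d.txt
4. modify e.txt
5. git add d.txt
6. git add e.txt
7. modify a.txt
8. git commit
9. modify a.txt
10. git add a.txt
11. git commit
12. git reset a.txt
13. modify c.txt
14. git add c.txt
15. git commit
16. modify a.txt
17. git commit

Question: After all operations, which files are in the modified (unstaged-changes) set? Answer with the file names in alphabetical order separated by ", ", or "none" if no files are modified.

Answer: a.txt

Derivation:
After op 1 (modify d.txt): modified={d.txt} staged={none}
After op 2 (git add d.txt): modified={none} staged={d.txt}
After op 3 (git reset d.txt): modified={d.txt} staged={none}
After op 4 (modify e.txt): modified={d.txt, e.txt} staged={none}
After op 5 (git add d.txt): modified={e.txt} staged={d.txt}
After op 6 (git add e.txt): modified={none} staged={d.txt, e.txt}
After op 7 (modify a.txt): modified={a.txt} staged={d.txt, e.txt}
After op 8 (git commit): modified={a.txt} staged={none}
After op 9 (modify a.txt): modified={a.txt} staged={none}
After op 10 (git add a.txt): modified={none} staged={a.txt}
After op 11 (git commit): modified={none} staged={none}
After op 12 (git reset a.txt): modified={none} staged={none}
After op 13 (modify c.txt): modified={c.txt} staged={none}
After op 14 (git add c.txt): modified={none} staged={c.txt}
After op 15 (git commit): modified={none} staged={none}
After op 16 (modify a.txt): modified={a.txt} staged={none}
After op 17 (git commit): modified={a.txt} staged={none}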